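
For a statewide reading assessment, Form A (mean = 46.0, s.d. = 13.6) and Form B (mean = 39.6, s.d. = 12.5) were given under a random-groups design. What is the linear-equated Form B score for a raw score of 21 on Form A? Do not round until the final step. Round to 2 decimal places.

16.62

Linear equating: y = (SD_Y/SD_X)(x − M_X) + M_Y
y = (12.5/13.6)(21 − 46.0) + 39.6
y = 0.919118 × -25.0 + 39.6 = -22.9779 + 39.6 = 16.62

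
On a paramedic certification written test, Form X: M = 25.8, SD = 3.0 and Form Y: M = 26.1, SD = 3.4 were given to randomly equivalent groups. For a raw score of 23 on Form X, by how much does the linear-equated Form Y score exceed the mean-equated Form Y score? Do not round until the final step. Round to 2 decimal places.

Mean-equated: 23 + (26.1 − 25.8) = 23.30
Linear-equated: (3.4/3.0)(23 − 25.8) + 26.1 = 22.927
Difference = 22.927 − 23.30 = -0.37

-0.37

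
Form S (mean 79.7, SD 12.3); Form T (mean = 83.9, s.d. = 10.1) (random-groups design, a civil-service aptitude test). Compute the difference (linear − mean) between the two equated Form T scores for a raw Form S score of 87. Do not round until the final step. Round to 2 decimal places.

Mean-equated: 87 + (83.9 − 79.7) = 91.20
Linear-equated: (10.1/12.3)(87 − 79.7) + 83.9 = 89.894
Difference = 89.894 − 91.20 = -1.31

-1.31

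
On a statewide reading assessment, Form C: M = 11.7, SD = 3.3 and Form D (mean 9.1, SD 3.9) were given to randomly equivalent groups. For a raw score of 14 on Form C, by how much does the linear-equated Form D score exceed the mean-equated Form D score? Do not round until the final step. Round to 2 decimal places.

0.42

Mean-equated: 14 + (9.1 − 11.7) = 11.40
Linear-equated: (3.9/3.3)(14 − 11.7) + 9.1 = 11.818
Difference = 11.818 − 11.40 = 0.42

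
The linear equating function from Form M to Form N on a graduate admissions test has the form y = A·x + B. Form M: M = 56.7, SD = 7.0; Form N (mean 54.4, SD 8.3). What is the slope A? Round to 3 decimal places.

1.186

A = SD_Y / SD_X = 8.3 / 7.0 = 1.186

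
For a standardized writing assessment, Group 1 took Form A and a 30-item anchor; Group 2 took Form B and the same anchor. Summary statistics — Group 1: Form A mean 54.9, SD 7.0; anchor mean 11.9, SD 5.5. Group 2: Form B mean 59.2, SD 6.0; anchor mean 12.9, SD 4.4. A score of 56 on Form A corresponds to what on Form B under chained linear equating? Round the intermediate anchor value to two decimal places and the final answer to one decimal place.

Form A → anchor (Group 1): v = (5.5/7.0)(56 − 54.9) + 11.9 = 12.76
anchor → Form B (Group 2): y = (6.0/4.4)(12.76 − 12.9) + 59.2 = 59.0

59.0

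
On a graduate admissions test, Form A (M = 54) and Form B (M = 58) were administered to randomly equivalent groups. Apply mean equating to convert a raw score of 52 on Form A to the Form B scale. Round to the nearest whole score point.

56

Mean equating: y = x + (M_Y − M_X) = 52 + (58 − 54) = 56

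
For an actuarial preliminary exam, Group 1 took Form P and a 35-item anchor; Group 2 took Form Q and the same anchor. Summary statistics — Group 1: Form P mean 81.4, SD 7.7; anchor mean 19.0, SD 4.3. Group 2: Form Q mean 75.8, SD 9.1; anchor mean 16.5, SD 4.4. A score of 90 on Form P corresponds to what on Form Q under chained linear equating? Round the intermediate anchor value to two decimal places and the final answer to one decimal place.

90.9

Form P → anchor (Group 1): v = (4.3/7.7)(90 − 81.4) + 19.0 = 23.80
anchor → Form Q (Group 2): y = (9.1/4.4)(23.80 − 16.5) + 75.8 = 90.9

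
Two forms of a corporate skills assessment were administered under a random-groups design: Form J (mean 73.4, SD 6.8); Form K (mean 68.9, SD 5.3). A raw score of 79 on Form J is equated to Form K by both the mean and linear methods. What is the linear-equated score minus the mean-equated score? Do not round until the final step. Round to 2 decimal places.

Mean-equated: 79 + (68.9 − 73.4) = 74.50
Linear-equated: (5.3/6.8)(79 − 73.4) + 68.9 = 73.265
Difference = 73.265 − 74.50 = -1.24

-1.24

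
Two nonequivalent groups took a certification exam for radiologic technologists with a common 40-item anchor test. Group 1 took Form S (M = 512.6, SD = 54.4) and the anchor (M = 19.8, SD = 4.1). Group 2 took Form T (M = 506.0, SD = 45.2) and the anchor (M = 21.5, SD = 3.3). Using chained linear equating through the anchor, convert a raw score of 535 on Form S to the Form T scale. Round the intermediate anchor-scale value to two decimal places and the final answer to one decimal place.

505.9

Form S → anchor (Group 1): v = (4.1/54.4)(535 − 512.6) + 19.8 = 21.49
anchor → Form T (Group 2): y = (45.2/3.3)(21.49 − 21.5) + 506.0 = 505.9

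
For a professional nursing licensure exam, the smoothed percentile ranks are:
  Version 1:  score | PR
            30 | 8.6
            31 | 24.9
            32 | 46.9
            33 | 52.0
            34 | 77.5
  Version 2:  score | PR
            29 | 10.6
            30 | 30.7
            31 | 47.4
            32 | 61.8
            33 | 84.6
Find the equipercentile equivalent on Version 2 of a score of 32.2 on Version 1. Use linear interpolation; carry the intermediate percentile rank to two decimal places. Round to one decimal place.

31.0

PR of 32.2 on Version 1: 46.9 + (32.2 − 32)/(33 − 32) × (52.0 − 46.9) = 47.92
On Version 2, PR 47.92 falls between score 31 (PR 47.4) and 32 (PR 61.8).
Interpolate: 31 + (47.92 − 47.4)/(61.8 − 47.4) × (32 − 31) = 31.0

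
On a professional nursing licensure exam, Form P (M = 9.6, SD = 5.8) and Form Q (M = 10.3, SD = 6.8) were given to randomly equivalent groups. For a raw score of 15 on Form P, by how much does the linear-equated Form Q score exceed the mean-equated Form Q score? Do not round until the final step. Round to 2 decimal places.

Mean-equated: 15 + (10.3 − 9.6) = 15.70
Linear-equated: (6.8/5.8)(15 − 9.6) + 10.3 = 16.631
Difference = 16.631 − 15.70 = 0.93

0.93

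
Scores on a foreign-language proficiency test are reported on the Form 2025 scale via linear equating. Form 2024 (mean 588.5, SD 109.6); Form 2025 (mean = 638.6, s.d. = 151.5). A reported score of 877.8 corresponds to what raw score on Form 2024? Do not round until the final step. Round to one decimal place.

Invert y = (SD_Y/SD_X)(x − M_X) + M_Y:
x = (SD_X/SD_Y)(y − M_Y) + M_X = (109.6/151.5)(877.8 − 638.6) + 588.5
x = 0.723432 × 239.200 + 588.5 = 761.5

761.5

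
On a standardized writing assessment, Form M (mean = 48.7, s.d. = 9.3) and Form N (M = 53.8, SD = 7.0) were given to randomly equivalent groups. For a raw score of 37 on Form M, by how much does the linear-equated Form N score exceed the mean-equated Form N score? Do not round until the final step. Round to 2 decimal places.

Mean-equated: 37 + (53.8 − 48.7) = 42.10
Linear-equated: (7.0/9.3)(37 − 48.7) + 53.8 = 44.994
Difference = 44.994 − 42.10 = 2.89

2.89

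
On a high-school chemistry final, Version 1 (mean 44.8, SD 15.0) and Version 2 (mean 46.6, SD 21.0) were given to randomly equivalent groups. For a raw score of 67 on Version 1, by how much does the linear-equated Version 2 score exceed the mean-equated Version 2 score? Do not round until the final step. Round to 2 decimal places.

8.88

Mean-equated: 67 + (46.6 − 44.8) = 68.80
Linear-equated: (21.0/15.0)(67 − 44.8) + 46.6 = 77.680
Difference = 77.680 − 68.80 = 8.88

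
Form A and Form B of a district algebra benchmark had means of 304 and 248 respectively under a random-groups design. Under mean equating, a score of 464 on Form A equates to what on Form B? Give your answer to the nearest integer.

408

Mean equating: y = x + (M_Y − M_X) = 464 + (248 − 304) = 408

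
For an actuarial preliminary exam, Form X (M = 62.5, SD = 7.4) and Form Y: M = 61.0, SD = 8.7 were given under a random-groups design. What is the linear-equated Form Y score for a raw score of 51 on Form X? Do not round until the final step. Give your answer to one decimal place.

Linear equating: y = (SD_Y/SD_X)(x − M_X) + M_Y
y = (8.7/7.4)(51 − 62.5) + 61.0
y = 1.175676 × -11.5 + 61.0 = -13.5203 + 61.0 = 47.5

47.5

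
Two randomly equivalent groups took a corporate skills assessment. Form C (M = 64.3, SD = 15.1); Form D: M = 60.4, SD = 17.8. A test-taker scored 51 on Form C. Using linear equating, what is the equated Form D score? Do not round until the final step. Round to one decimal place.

Linear equating: y = (SD_Y/SD_X)(x − M_X) + M_Y
y = (17.8/15.1)(51 − 64.3) + 60.4
y = 1.178808 × -13.3 + 60.4 = -15.6781 + 60.4 = 44.7

44.7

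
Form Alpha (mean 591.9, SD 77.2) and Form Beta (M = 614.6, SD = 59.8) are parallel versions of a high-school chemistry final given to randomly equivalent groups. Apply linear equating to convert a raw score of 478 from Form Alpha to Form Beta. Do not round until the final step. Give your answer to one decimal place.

526.4

Linear equating: y = (SD_Y/SD_X)(x − M_X) + M_Y
y = (59.8/77.2)(478 − 591.9) + 614.6
y = 0.774611 × -113.9 + 614.6 = -88.2282 + 614.6 = 526.4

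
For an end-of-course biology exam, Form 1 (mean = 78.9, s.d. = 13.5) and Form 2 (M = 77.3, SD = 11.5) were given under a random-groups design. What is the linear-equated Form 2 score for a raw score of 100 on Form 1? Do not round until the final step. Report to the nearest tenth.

Linear equating: y = (SD_Y/SD_X)(x − M_X) + M_Y
y = (11.5/13.5)(100 − 78.9) + 77.3
y = 0.851852 × 21.1 + 77.3 = 17.9741 + 77.3 = 95.3

95.3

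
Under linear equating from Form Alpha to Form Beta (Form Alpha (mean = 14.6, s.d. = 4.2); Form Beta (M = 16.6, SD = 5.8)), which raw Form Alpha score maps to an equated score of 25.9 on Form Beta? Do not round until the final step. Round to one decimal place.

21.3

Invert y = (SD_Y/SD_X)(x − M_X) + M_Y:
x = (SD_X/SD_Y)(y − M_Y) + M_X = (4.2/5.8)(25.9 − 16.6) + 14.6
x = 0.724138 × 9.300 + 14.6 = 21.3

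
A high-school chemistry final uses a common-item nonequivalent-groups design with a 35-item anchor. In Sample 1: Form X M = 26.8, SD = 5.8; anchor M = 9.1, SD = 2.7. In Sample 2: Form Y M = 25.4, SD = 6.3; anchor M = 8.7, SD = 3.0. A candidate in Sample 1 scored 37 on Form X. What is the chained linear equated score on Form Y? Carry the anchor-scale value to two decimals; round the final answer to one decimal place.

Form X → anchor (Sample 1): v = (2.7/5.8)(37 − 26.8) + 9.1 = 13.85
anchor → Form Y (Sample 2): y = (6.3/3.0)(13.85 − 8.7) + 25.4 = 36.2

36.2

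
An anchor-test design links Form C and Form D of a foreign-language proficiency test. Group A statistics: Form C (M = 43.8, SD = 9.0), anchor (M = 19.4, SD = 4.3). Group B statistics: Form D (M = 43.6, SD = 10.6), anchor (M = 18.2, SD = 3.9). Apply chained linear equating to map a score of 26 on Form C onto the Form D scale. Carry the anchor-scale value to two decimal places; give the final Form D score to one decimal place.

Form C → anchor (Group A): v = (4.3/9.0)(26 − 43.8) + 19.4 = 10.90
anchor → Form D (Group B): y = (10.6/3.9)(10.90 − 18.2) + 43.6 = 23.8

23.8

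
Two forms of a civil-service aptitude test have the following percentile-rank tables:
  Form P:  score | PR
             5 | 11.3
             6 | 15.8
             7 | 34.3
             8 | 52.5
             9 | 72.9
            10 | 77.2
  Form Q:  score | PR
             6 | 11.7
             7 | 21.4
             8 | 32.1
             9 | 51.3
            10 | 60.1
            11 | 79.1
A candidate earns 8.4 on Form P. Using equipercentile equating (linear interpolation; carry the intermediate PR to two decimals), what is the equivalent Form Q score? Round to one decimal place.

PR of 8.4 on Form P: 52.5 + (8.4 − 8)/(9 − 8) × (72.9 − 52.5) = 60.66
On Form Q, PR 60.66 falls between score 10 (PR 60.1) and 11 (PR 79.1).
Interpolate: 10 + (60.66 − 60.1)/(79.1 − 60.1) × (11 − 10) = 10.0

10.0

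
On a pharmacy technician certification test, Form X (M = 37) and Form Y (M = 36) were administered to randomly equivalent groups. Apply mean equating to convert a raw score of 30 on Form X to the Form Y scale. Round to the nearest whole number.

29

Mean equating: y = x + (M_Y − M_X) = 30 + (36 − 37) = 29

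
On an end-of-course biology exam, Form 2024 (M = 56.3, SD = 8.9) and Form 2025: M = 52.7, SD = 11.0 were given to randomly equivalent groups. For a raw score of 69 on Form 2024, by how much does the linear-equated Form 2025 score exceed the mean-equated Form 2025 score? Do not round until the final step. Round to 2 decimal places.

Mean-equated: 69 + (52.7 − 56.3) = 65.40
Linear-equated: (11.0/8.9)(69 − 56.3) + 52.7 = 68.397
Difference = 68.397 − 65.40 = 3.00

3.00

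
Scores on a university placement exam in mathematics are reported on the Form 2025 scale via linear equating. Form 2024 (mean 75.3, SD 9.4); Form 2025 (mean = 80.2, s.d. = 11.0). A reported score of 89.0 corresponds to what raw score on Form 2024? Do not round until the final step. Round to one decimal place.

82.8

Invert y = (SD_Y/SD_X)(x − M_X) + M_Y:
x = (SD_X/SD_Y)(y − M_Y) + M_X = (9.4/11.0)(89.0 − 80.2) + 75.3
x = 0.854545 × 8.800 + 75.3 = 82.8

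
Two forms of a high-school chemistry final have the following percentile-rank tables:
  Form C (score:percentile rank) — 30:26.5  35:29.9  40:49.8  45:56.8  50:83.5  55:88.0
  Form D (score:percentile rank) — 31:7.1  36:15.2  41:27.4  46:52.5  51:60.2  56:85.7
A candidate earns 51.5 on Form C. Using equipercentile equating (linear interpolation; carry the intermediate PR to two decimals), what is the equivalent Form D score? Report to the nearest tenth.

PR of 51.5 on Form C: 83.5 + (51.5 − 50)/(55 − 50) × (88.0 − 83.5) = 84.85
On Form D, PR 84.85 falls between score 51 (PR 60.2) and 56 (PR 85.7).
Interpolate: 51 + (84.85 − 60.2)/(85.7 − 60.2) × (56 − 51) = 55.8

55.8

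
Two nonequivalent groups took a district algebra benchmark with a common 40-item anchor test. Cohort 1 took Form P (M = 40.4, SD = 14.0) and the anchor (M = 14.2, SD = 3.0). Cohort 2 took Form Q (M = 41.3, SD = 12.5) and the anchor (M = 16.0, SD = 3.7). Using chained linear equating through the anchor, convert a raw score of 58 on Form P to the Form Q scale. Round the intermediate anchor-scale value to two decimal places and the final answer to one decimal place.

48.0

Form P → anchor (Cohort 1): v = (3.0/14.0)(58 − 40.4) + 14.2 = 17.97
anchor → Form Q (Cohort 2): y = (12.5/3.7)(17.97 − 16.0) + 41.3 = 48.0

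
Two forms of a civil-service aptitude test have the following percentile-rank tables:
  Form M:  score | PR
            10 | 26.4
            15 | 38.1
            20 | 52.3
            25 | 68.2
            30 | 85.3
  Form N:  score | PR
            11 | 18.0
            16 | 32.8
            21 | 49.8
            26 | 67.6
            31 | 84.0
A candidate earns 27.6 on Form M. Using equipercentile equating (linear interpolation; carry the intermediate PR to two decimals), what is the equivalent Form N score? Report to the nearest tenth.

PR of 27.6 on Form M: 68.2 + (27.6 − 25)/(30 − 25) × (85.3 − 68.2) = 77.09
On Form N, PR 77.09 falls between score 26 (PR 67.6) and 31 (PR 84.0).
Interpolate: 26 + (77.09 − 67.6)/(84.0 − 67.6) × (31 − 26) = 28.9

28.9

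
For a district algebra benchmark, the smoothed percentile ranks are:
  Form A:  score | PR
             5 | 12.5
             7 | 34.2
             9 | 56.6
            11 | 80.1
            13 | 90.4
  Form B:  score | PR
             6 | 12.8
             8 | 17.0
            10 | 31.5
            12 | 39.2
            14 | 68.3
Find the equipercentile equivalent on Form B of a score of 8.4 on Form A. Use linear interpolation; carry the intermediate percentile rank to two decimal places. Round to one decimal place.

12.7

PR of 8.4 on Form A: 34.2 + (8.4 − 7)/(9 − 7) × (56.6 − 34.2) = 49.88
On Form B, PR 49.88 falls between score 12 (PR 39.2) and 14 (PR 68.3).
Interpolate: 12 + (49.88 − 39.2)/(68.3 − 39.2) × (14 − 12) = 12.7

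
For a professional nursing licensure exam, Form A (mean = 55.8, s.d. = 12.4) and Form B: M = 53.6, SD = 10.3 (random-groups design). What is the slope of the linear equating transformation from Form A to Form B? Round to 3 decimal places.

0.831

A = SD_Y / SD_X = 10.3 / 12.4 = 0.831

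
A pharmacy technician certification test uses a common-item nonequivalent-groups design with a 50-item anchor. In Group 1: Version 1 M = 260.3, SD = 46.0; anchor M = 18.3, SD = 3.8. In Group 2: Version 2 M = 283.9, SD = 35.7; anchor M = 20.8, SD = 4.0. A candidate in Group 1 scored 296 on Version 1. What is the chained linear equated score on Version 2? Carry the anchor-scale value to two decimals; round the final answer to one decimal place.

Version 1 → anchor (Group 1): v = (3.8/46.0)(296 − 260.3) + 18.3 = 21.25
anchor → Version 2 (Group 2): y = (35.7/4.0)(21.25 − 20.8) + 283.9 = 287.9

287.9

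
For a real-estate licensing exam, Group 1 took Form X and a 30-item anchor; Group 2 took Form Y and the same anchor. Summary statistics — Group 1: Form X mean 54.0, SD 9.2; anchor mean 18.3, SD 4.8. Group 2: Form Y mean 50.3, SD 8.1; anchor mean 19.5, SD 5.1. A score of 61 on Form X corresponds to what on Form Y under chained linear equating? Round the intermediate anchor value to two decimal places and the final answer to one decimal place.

54.2

Form X → anchor (Group 1): v = (4.8/9.2)(61 − 54.0) + 18.3 = 21.95
anchor → Form Y (Group 2): y = (8.1/5.1)(21.95 − 19.5) + 50.3 = 54.2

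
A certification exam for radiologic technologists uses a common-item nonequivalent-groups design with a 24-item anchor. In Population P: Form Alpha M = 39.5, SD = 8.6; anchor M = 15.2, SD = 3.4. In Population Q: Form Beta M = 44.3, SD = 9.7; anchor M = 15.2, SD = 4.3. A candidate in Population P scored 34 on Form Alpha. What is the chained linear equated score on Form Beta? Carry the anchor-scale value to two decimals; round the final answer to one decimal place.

Form Alpha → anchor (Population P): v = (3.4/8.6)(34 − 39.5) + 15.2 = 13.03
anchor → Form Beta (Population Q): y = (9.7/4.3)(13.03 − 15.2) + 44.3 = 39.4

39.4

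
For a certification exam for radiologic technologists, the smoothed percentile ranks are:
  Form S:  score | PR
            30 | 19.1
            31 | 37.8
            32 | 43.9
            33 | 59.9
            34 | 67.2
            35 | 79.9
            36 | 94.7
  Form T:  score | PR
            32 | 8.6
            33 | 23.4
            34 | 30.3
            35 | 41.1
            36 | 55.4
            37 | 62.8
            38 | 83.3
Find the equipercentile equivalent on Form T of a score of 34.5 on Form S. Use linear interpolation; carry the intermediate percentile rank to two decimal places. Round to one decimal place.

PR of 34.5 on Form S: 67.2 + (34.5 − 34)/(35 − 34) × (79.9 − 67.2) = 73.55
On Form T, PR 73.55 falls between score 37 (PR 62.8) and 38 (PR 83.3).
Interpolate: 37 + (73.55 − 62.8)/(83.3 − 62.8) × (38 − 37) = 37.5

37.5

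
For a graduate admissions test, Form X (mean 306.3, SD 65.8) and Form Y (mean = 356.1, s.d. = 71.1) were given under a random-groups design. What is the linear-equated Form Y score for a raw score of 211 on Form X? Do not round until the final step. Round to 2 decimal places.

Linear equating: y = (SD_Y/SD_X)(x − M_X) + M_Y
y = (71.1/65.8)(211 − 306.3) + 356.1
y = 1.080547 × -95.3 + 356.1 = -102.9761 + 356.1 = 253.12

253.12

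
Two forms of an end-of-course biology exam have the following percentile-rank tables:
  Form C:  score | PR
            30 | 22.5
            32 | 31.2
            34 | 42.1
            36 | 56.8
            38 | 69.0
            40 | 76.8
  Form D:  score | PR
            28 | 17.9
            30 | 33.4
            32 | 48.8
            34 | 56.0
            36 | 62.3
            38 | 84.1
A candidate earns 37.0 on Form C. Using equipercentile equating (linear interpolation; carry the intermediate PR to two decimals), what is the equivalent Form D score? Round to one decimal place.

PR of 37.0 on Form C: 56.8 + (37.0 − 36)/(38 − 36) × (69.0 − 56.8) = 62.90
On Form D, PR 62.90 falls between score 36 (PR 62.3) and 38 (PR 84.1).
Interpolate: 36 + (62.90 − 62.3)/(84.1 − 62.3) × (38 − 36) = 36.1

36.1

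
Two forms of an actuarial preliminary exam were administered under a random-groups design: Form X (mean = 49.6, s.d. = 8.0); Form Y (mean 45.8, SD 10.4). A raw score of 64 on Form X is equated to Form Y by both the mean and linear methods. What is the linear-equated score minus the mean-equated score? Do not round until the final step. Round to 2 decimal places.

4.32

Mean-equated: 64 + (45.8 − 49.6) = 60.20
Linear-equated: (10.4/8.0)(64 − 49.6) + 45.8 = 64.520
Difference = 64.520 − 60.20 = 4.32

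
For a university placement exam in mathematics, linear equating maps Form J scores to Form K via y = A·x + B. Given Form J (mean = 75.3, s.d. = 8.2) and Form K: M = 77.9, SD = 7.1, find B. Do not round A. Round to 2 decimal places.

12.70

A = SD_Y / SD_X = 7.1 / 8.2 = 0.865854
B = M_Y − A·M_X = 77.9 − 0.865854 × 75.3 = 12.70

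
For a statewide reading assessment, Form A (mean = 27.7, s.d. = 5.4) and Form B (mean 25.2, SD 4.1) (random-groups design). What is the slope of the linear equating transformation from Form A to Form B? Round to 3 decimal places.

A = SD_Y / SD_X = 4.1 / 5.4 = 0.759

0.759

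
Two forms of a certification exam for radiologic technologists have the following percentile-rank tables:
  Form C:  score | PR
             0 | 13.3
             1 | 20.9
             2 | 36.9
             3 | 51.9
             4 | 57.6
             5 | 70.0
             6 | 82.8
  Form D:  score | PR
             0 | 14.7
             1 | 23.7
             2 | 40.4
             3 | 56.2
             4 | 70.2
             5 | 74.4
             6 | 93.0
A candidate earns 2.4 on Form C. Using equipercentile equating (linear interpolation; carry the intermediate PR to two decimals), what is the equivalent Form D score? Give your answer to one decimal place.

PR of 2.4 on Form C: 36.9 + (2.4 − 2)/(3 − 2) × (51.9 − 36.9) = 42.90
On Form D, PR 42.90 falls between score 2 (PR 40.4) and 3 (PR 56.2).
Interpolate: 2 + (42.90 − 40.4)/(56.2 − 40.4) × (3 − 2) = 2.2

2.2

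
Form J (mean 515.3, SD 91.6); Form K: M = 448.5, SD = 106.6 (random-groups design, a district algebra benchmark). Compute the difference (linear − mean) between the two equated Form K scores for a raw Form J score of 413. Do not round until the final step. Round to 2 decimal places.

Mean-equated: 413 + (448.5 − 515.3) = 346.20
Linear-equated: (106.6/91.6)(413 − 515.3) + 448.5 = 329.448
Difference = 329.448 − 346.20 = -16.75

-16.75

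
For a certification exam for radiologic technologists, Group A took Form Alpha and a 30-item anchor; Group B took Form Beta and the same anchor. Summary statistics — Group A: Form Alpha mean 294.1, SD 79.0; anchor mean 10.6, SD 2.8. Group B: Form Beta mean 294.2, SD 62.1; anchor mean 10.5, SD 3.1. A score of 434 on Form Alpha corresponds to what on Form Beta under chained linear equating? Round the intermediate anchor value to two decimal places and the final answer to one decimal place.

395.6

Form Alpha → anchor (Group A): v = (2.8/79.0)(434 − 294.1) + 10.6 = 15.56
anchor → Form Beta (Group B): y = (62.1/3.1)(15.56 − 10.5) + 294.2 = 395.6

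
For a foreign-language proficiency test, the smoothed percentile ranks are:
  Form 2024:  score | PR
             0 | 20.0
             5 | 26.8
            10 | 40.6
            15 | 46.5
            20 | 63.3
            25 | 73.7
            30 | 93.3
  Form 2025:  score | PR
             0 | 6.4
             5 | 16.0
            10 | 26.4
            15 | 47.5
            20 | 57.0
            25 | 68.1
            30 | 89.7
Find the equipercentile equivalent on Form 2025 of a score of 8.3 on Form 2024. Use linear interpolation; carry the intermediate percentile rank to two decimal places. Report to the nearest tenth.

PR of 8.3 on Form 2024: 26.8 + (8.3 − 5)/(10 − 5) × (40.6 − 26.8) = 35.91
On Form 2025, PR 35.91 falls between score 10 (PR 26.4) and 15 (PR 47.5).
Interpolate: 10 + (35.91 − 26.4)/(47.5 − 26.4) × (15 − 10) = 12.3

12.3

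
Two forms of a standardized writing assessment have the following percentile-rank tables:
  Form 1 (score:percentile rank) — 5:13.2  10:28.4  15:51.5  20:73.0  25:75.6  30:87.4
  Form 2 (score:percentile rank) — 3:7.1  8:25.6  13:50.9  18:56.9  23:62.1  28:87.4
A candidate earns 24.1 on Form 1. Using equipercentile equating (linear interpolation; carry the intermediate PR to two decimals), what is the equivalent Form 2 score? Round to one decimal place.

25.6

PR of 24.1 on Form 1: 73.0 + (24.1 − 20)/(25 − 20) × (75.6 − 73.0) = 75.13
On Form 2, PR 75.13 falls between score 23 (PR 62.1) and 28 (PR 87.4).
Interpolate: 23 + (75.13 − 62.1)/(87.4 − 62.1) × (28 − 23) = 25.6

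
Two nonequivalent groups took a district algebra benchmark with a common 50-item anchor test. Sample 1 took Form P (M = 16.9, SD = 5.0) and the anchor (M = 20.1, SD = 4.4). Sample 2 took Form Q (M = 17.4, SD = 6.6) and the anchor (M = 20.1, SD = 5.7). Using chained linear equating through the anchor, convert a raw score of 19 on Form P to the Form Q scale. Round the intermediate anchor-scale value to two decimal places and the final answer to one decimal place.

19.5

Form P → anchor (Sample 1): v = (4.4/5.0)(19 − 16.9) + 20.1 = 21.95
anchor → Form Q (Sample 2): y = (6.6/5.7)(21.95 − 20.1) + 17.4 = 19.5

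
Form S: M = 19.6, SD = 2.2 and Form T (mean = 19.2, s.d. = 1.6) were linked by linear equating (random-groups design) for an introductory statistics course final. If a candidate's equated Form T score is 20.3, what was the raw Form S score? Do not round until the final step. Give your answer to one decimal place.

Invert y = (SD_Y/SD_X)(x − M_X) + M_Y:
x = (SD_X/SD_Y)(y − M_Y) + M_X = (2.2/1.6)(20.3 − 19.2) + 19.6
x = 1.375000 × 1.100 + 19.6 = 21.1

21.1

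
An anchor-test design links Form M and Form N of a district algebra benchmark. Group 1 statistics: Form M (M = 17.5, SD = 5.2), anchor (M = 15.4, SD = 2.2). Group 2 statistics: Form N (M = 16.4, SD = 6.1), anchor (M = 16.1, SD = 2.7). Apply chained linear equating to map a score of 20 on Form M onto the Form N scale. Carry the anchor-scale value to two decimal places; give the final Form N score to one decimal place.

Form M → anchor (Group 1): v = (2.2/5.2)(20 − 17.5) + 15.4 = 16.46
anchor → Form N (Group 2): y = (6.1/2.7)(16.46 − 16.1) + 16.4 = 17.2

17.2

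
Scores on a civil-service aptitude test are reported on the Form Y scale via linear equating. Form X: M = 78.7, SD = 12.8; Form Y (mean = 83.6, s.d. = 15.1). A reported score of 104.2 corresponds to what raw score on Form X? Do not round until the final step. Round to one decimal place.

96.2

Invert y = (SD_Y/SD_X)(x − M_X) + M_Y:
x = (SD_X/SD_Y)(y − M_Y) + M_X = (12.8/15.1)(104.2 − 83.6) + 78.7
x = 0.847682 × 20.600 + 78.7 = 96.2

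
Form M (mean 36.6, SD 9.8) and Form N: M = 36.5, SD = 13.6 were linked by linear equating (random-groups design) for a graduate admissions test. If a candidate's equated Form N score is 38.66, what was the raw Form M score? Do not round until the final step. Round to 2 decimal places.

38.16

Invert y = (SD_Y/SD_X)(x − M_X) + M_Y:
x = (SD_X/SD_Y)(y − M_Y) + M_X = (9.8/13.6)(38.66 − 36.5) + 36.6
x = 0.720588 × 2.160 + 36.6 = 38.16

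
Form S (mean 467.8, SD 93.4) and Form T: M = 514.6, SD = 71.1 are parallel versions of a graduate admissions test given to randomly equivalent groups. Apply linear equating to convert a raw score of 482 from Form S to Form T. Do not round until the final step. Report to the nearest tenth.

525.4

Linear equating: y = (SD_Y/SD_X)(x − M_X) + M_Y
y = (71.1/93.4)(482 − 467.8) + 514.6
y = 0.761242 × 14.2 + 514.6 = 10.8096 + 514.6 = 525.4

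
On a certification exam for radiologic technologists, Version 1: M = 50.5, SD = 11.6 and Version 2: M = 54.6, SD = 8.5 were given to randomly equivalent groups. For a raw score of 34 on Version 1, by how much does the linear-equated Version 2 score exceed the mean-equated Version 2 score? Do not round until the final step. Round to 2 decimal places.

4.41

Mean-equated: 34 + (54.6 − 50.5) = 38.10
Linear-equated: (8.5/11.6)(34 − 50.5) + 54.6 = 42.509
Difference = 42.509 − 38.10 = 4.41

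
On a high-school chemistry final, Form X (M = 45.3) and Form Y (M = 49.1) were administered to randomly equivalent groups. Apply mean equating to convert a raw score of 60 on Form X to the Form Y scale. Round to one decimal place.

Mean equating: y = x + (M_Y − M_X) = 60 + (49.1 − 45.3) = 63.8

63.8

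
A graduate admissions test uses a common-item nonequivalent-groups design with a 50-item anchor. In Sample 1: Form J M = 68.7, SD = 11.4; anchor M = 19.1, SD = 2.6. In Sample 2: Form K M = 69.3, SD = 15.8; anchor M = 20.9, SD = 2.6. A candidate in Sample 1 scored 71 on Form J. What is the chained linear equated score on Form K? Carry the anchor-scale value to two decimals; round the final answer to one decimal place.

61.5

Form J → anchor (Sample 1): v = (2.6/11.4)(71 − 68.7) + 19.1 = 19.62
anchor → Form K (Sample 2): y = (15.8/2.6)(19.62 − 20.9) + 69.3 = 61.5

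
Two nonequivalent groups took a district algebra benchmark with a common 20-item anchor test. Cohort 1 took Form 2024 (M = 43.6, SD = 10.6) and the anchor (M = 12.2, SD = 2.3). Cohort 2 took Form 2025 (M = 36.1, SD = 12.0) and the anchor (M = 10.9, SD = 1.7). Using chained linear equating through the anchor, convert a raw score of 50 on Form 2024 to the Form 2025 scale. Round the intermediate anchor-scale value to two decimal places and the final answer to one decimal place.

Form 2024 → anchor (Cohort 1): v = (2.3/10.6)(50 − 43.6) + 12.2 = 13.59
anchor → Form 2025 (Cohort 2): y = (12.0/1.7)(13.59 − 10.9) + 36.1 = 55.1

55.1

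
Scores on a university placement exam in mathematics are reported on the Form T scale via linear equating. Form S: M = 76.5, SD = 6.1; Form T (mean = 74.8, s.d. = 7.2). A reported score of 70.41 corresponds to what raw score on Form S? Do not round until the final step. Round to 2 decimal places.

72.78

Invert y = (SD_Y/SD_X)(x − M_X) + M_Y:
x = (SD_X/SD_Y)(y − M_Y) + M_X = (6.1/7.2)(70.41 − 74.8) + 76.5
x = 0.847222 × -4.390 + 76.5 = 72.78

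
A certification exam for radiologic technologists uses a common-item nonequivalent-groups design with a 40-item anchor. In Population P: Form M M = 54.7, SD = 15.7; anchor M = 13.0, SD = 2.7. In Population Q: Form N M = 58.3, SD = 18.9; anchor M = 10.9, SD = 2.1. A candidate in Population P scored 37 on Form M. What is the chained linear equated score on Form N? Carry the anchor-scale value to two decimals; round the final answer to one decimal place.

Form M → anchor (Population P): v = (2.7/15.7)(37 − 54.7) + 13.0 = 9.96
anchor → Form N (Population Q): y = (18.9/2.1)(9.96 − 10.9) + 58.3 = 49.8

49.8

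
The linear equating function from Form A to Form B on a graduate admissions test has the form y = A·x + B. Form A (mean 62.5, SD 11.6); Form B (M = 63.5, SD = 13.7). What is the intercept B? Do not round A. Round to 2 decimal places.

A = SD_Y / SD_X = 13.7 / 11.6 = 1.181034
B = M_Y − A·M_X = 63.5 − 1.181034 × 62.5 = -10.31

-10.31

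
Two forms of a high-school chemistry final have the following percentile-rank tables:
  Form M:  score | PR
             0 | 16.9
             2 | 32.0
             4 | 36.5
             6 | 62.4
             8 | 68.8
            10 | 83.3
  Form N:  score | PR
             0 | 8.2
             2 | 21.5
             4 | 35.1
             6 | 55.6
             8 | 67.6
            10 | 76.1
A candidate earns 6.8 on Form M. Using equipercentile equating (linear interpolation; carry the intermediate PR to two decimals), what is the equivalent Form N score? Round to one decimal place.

7.6

PR of 6.8 on Form M: 62.4 + (6.8 − 6)/(8 − 6) × (68.8 − 62.4) = 64.96
On Form N, PR 64.96 falls between score 6 (PR 55.6) and 8 (PR 67.6).
Interpolate: 6 + (64.96 − 55.6)/(67.6 − 55.6) × (8 − 6) = 7.6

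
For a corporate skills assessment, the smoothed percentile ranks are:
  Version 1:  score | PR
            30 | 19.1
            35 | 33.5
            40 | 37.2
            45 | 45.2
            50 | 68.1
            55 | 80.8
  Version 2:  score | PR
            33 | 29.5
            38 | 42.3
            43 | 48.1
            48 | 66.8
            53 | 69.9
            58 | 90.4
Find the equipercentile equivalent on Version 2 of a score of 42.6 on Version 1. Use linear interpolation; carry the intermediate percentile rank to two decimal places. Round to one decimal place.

37.6

PR of 42.6 on Version 1: 37.2 + (42.6 − 40)/(45 − 40) × (45.2 − 37.2) = 41.36
On Version 2, PR 41.36 falls between score 33 (PR 29.5) and 38 (PR 42.3).
Interpolate: 33 + (41.36 − 29.5)/(42.3 − 29.5) × (38 − 33) = 37.6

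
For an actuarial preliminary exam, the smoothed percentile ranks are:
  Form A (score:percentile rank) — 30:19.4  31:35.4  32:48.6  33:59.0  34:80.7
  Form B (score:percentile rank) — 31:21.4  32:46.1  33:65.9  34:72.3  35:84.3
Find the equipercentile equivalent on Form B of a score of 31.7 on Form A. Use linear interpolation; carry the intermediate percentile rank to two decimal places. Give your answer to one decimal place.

31.9

PR of 31.7 on Form A: 35.4 + (31.7 − 31)/(32 − 31) × (48.6 − 35.4) = 44.64
On Form B, PR 44.64 falls between score 31 (PR 21.4) and 32 (PR 46.1).
Interpolate: 31 + (44.64 − 21.4)/(46.1 − 21.4) × (32 − 31) = 31.9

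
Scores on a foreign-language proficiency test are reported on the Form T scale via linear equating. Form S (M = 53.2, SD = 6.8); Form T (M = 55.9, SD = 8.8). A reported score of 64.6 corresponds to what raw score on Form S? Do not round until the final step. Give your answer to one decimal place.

Invert y = (SD_Y/SD_X)(x − M_X) + M_Y:
x = (SD_X/SD_Y)(y − M_Y) + M_X = (6.8/8.8)(64.6 − 55.9) + 53.2
x = 0.772727 × 8.700 + 53.2 = 59.9

59.9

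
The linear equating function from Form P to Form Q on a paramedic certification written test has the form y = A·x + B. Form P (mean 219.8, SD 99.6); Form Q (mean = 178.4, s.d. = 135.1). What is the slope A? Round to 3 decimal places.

1.356

A = SD_Y / SD_X = 135.1 / 99.6 = 1.356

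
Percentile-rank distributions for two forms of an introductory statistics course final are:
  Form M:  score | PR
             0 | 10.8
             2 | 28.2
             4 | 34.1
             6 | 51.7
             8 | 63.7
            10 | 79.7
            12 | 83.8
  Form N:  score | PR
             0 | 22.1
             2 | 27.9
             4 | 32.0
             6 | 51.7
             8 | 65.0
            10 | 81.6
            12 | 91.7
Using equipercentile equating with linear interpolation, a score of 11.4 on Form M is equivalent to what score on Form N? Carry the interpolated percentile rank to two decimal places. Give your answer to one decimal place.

PR of 11.4 on Form M: 79.7 + (11.4 − 10)/(12 − 10) × (83.8 − 79.7) = 82.57
On Form N, PR 82.57 falls between score 10 (PR 81.6) and 12 (PR 91.7).
Interpolate: 10 + (82.57 − 81.6)/(91.7 − 81.6) × (12 − 10) = 10.2

10.2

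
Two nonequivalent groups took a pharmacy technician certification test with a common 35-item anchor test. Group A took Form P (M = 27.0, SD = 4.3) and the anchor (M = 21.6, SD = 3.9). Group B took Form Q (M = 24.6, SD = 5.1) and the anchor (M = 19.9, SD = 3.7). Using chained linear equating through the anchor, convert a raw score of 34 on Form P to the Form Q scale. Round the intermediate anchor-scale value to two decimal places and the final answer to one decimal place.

35.7

Form P → anchor (Group A): v = (3.9/4.3)(34 − 27.0) + 21.6 = 27.95
anchor → Form Q (Group B): y = (5.1/3.7)(27.95 − 19.9) + 24.6 = 35.7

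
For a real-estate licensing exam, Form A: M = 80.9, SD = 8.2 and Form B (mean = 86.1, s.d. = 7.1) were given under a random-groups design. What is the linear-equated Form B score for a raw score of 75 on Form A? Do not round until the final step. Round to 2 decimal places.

80.99

Linear equating: y = (SD_Y/SD_X)(x − M_X) + M_Y
y = (7.1/8.2)(75 − 80.9) + 86.1
y = 0.865854 × -5.9 + 86.1 = -5.1085 + 86.1 = 80.99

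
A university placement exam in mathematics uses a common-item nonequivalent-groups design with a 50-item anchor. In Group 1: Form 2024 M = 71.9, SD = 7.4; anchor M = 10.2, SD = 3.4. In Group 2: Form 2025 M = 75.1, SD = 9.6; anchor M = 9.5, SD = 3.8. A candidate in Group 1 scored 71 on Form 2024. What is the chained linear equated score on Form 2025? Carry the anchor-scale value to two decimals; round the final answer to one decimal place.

75.8

Form 2024 → anchor (Group 1): v = (3.4/7.4)(71 − 71.9) + 10.2 = 9.79
anchor → Form 2025 (Group 2): y = (9.6/3.8)(9.79 − 9.5) + 75.1 = 75.8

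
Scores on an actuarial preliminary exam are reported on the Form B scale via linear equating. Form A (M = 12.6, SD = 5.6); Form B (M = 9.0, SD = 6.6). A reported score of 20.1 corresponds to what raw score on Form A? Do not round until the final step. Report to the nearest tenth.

Invert y = (SD_Y/SD_X)(x − M_X) + M_Y:
x = (SD_X/SD_Y)(y − M_Y) + M_X = (5.6/6.6)(20.1 − 9.0) + 12.6
x = 0.848485 × 11.100 + 12.6 = 22.0

22.0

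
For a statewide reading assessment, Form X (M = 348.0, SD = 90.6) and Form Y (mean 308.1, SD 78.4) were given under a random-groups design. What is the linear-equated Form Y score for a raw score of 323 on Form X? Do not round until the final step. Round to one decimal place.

286.5

Linear equating: y = (SD_Y/SD_X)(x − M_X) + M_Y
y = (78.4/90.6)(323 − 348.0) + 308.1
y = 0.865342 × -25.0 + 308.1 = -21.6336 + 308.1 = 286.5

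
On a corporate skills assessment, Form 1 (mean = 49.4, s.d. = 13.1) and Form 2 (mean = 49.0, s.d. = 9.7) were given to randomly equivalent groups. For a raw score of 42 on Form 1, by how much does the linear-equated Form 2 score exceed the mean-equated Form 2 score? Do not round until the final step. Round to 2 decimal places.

1.92

Mean-equated: 42 + (49.0 − 49.4) = 41.60
Linear-equated: (9.7/13.1)(42 − 49.4) + 49.0 = 43.521
Difference = 43.521 − 41.60 = 1.92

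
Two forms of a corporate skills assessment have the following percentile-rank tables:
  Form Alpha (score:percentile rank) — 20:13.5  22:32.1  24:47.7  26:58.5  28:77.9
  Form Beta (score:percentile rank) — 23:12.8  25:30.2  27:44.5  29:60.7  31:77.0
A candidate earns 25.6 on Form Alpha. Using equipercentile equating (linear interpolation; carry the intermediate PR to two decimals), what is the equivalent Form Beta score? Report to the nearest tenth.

28.5

PR of 25.6 on Form Alpha: 47.7 + (25.6 − 24)/(26 − 24) × (58.5 − 47.7) = 56.34
On Form Beta, PR 56.34 falls between score 27 (PR 44.5) and 29 (PR 60.7).
Interpolate: 27 + (56.34 − 44.5)/(60.7 − 44.5) × (29 − 27) = 28.5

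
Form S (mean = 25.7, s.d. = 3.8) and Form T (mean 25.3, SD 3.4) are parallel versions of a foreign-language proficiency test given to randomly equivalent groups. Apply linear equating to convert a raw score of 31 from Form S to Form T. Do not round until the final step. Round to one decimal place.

30.0

Linear equating: y = (SD_Y/SD_X)(x − M_X) + M_Y
y = (3.4/3.8)(31 − 25.7) + 25.3
y = 0.894737 × 5.3 + 25.3 = 4.7421 + 25.3 = 30.0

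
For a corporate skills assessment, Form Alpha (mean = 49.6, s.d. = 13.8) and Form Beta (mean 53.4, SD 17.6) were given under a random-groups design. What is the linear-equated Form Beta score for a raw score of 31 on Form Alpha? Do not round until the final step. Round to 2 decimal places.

Linear equating: y = (SD_Y/SD_X)(x − M_X) + M_Y
y = (17.6/13.8)(31 − 49.6) + 53.4
y = 1.275362 × -18.6 + 53.4 = -23.7217 + 53.4 = 29.68

29.68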